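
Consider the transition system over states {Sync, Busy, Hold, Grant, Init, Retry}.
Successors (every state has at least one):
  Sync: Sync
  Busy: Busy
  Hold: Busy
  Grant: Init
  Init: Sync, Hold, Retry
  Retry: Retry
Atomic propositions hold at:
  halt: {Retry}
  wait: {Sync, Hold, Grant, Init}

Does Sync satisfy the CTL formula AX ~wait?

No

Sat(~wait) = {Busy, Retry}
Sat(AX ~wait) = {s : every successor in {Busy, Retry}} = {Busy, Hold, Retry}
Sync ∉ Sat(AX ~wait) = {Busy, Hold, Retry}, so the formula does not hold at Sync.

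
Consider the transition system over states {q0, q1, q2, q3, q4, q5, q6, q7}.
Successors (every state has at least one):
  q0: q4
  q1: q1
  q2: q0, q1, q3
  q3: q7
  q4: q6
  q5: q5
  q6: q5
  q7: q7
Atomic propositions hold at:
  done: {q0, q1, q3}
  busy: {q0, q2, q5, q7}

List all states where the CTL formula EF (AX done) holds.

{q1, q2}

Sat(AX done) = {s : every successor in {q0, q1, q3}} = {q1, q2}
EF (AX done): least fixpoint, start Z0 = {q1, q2}, add states with some successor in Z. Already a fixed point.
Sat(EF (AX done)) = {q1, q2}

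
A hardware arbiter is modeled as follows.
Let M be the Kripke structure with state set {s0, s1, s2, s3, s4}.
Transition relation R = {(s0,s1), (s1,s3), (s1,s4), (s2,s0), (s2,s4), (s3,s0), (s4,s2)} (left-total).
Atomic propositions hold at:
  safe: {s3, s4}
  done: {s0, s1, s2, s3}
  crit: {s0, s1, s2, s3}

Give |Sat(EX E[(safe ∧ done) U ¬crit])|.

Sat(safe ∧ done) = {s3}
Sat(¬crit) = {s4}
E[(safe ∧ done) U ¬crit]: least fixpoint, start Z0 = Sat(¬crit) = {s4}, add states in Sat(safe ∧ done) with some successor in Z. Already a fixed point.
Sat(E[(safe ∧ done) U ¬crit]) = {s4}
Sat(EX E[(safe ∧ done) U ¬crit]) = {s : some successor in {s4}} = {s1, s2}
|Sat(EX E[(safe ∧ done) U ¬crit])| = |{s1, s2}| = 2.

2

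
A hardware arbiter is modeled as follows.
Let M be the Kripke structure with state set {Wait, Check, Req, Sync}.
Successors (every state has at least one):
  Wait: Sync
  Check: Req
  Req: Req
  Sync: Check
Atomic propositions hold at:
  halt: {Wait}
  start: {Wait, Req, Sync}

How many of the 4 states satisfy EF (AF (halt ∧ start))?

1

Sat(halt ∧ start) = {Wait}
AF (halt ∧ start): least fixpoint, start Z0 = {Wait}, add states with every successor in Z. Already a fixed point.
Sat(AF (halt ∧ start)) = {Wait}
EF (AF (halt ∧ start)): least fixpoint, start Z0 = {Wait}, add states with some successor in Z. Already a fixed point.
Sat(EF (AF (halt ∧ start))) = {Wait}
|Sat(EF (AF (halt ∧ start)))| = |{Wait}| = 1.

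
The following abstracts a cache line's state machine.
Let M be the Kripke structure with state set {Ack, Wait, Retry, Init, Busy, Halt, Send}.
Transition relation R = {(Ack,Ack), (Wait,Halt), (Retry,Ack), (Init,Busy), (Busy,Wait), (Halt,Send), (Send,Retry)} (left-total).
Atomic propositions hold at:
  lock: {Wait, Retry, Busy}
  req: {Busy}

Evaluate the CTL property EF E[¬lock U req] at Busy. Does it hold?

Sat(¬lock) = {Ack, Init, Halt, Send}
E[¬lock U req]: least fixpoint, start Z0 = Sat(req) = {Busy}, add states in Sat(¬lock) with some successor in Z. Z1 = {Init, Busy}; fixed.
Sat(E[¬lock U req]) = {Init, Busy}
EF E[¬lock U req]: least fixpoint, start Z0 = {Init, Busy}, add states with some successor in Z. Already a fixed point.
Sat(EF E[¬lock U req]) = {Init, Busy}
Busy ∈ Sat(EF E[¬lock U req]) = {Init, Busy}, so the formula holds at Busy.

Yes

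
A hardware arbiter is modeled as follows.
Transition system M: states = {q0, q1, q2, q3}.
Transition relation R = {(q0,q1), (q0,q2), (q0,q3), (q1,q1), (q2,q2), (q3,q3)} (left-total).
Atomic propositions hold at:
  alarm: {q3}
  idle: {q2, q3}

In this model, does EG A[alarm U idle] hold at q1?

A[alarm U idle]: least fixpoint, start Z0 = Sat(idle) = {q2, q3}, add states in Sat(alarm) with every successor in Z. Already a fixed point.
Sat(A[alarm U idle]) = {q2, q3}
EG A[alarm U idle]: greatest fixpoint, start Z0 = {q2, q3}, keep only states in Sat with some successor in Z. Already a fixed point.
Sat(EG A[alarm U idle]) = {q2, q3}
q1 ∉ Sat(EG A[alarm U idle]) = {q2, q3}, so the formula does not hold at q1.

No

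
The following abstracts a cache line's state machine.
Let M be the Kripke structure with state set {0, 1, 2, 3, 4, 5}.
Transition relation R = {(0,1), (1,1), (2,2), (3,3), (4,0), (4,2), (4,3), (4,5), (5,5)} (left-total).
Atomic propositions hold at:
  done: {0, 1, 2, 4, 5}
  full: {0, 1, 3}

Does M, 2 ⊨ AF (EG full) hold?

No

EG full: greatest fixpoint, start Z0 = {0, 1, 3}, keep only states in Sat with some successor in Z. Already a fixed point.
Sat(EG full) = {0, 1, 3}
AF (EG full): least fixpoint, start Z0 = {0, 1, 3}, add states with every successor in Z. Already a fixed point.
Sat(AF (EG full)) = {0, 1, 3}
2 ∉ Sat(AF (EG full)) = {0, 1, 3}, so the formula does not hold at 2.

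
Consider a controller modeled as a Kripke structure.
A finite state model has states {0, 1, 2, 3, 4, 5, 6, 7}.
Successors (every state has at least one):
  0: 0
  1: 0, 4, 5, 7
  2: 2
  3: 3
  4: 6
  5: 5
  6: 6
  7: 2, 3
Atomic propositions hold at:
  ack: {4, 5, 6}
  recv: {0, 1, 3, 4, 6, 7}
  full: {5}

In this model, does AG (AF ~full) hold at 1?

Sat(~full) = {0, 1, 2, 3, 4, 6, 7}
AF ~full: least fixpoint, start Z0 = {0, 1, 2, 3, 4, 6, 7}, add states with every successor in Z. Already a fixed point.
Sat(AF ~full) = {0, 1, 2, 3, 4, 6, 7}
AG (AF ~full): greatest fixpoint, start Z0 = {0, 1, 2, 3, 4, 6, 7}, keep only states in Sat with every successor in Z. Z1 = {0, 2, 3, 4, 6, 7}; fixed.
Sat(AG (AF ~full)) = {0, 2, 3, 4, 6, 7}
1 ∉ Sat(AG (AF ~full)) = {0, 2, 3, 4, 6, 7}, so the formula does not hold at 1.

No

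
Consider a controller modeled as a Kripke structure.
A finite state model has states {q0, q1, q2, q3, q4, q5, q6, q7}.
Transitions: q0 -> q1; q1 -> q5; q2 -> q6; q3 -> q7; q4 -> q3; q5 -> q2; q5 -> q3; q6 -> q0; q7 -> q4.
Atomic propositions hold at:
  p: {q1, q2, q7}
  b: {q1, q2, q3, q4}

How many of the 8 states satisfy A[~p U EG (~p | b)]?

Sat(~p) = {q0, q3, q4, q5, q6}
Sat(~p | b) = {q0, q1, q2, q3, q4, q5, q6}
EG (~p | b): greatest fixpoint, start Z0 = {q0, q1, q2, q3, q4, q5, q6}, keep only states in Sat with some successor in Z. Z1 = {q0, q1, q2, q4, q5, q6}; Z2 = {q0, q1, q2, q5, q6}; fixed.
Sat(EG (~p | b)) = {q0, q1, q2, q5, q6}
A[~p U EG (~p | b)]: least fixpoint, start Z0 = Sat(EG (~p | b)) = {q0, q1, q2, q5, q6}, add states in Sat(~p) with every successor in Z. Already a fixed point.
Sat(A[~p U EG (~p | b)]) = {q0, q1, q2, q5, q6}
|Sat(A[~p U EG (~p | b)])| = |{q0, q1, q2, q5, q6}| = 5.

5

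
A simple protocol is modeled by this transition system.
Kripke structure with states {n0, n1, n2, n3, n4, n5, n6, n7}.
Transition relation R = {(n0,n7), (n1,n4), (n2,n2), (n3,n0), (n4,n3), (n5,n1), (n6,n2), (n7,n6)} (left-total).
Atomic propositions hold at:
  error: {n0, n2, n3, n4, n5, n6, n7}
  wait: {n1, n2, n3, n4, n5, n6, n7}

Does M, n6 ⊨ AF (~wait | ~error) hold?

Sat(~wait) = {n0}
Sat(~error) = {n1}
Sat(~wait | ~error) = {n0, n1}
AF (~wait | ~error): least fixpoint, start Z0 = {n0, n1}, add states with every successor in Z. Z1 = {n0, n1, n3, n5}; Z2 = {n0, n1, n3, n4, n5}; fixed.
Sat(AF (~wait | ~error)) = {n0, n1, n3, n4, n5}
n6 ∉ Sat(AF (~wait | ~error)) = {n0, n1, n3, n4, n5}, so the formula does not hold at n6.

No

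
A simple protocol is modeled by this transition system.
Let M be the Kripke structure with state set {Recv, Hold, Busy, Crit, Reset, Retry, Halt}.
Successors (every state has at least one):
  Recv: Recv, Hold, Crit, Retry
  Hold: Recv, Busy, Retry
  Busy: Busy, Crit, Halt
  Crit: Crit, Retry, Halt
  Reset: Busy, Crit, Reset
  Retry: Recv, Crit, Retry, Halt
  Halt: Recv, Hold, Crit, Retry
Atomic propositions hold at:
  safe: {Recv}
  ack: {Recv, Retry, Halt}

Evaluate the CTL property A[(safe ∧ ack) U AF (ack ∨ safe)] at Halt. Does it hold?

Sat(safe ∧ ack) = {Recv}
Sat(ack ∨ safe) = {Recv, Retry, Halt}
AF (ack ∨ safe): least fixpoint, start Z0 = {Recv, Retry, Halt}, add states with every successor in Z. Already a fixed point.
Sat(AF (ack ∨ safe)) = {Recv, Retry, Halt}
A[(safe ∧ ack) U AF (ack ∨ safe)]: least fixpoint, start Z0 = Sat(AF (ack ∨ safe)) = {Recv, Retry, Halt}, add states in Sat(safe ∧ ack) with every successor in Z. Already a fixed point.
Sat(A[(safe ∧ ack) U AF (ack ∨ safe)]) = {Recv, Retry, Halt}
Halt ∈ Sat(A[(safe ∧ ack) U AF (ack ∨ safe)]) = {Recv, Retry, Halt}, so the formula holds at Halt.

Yes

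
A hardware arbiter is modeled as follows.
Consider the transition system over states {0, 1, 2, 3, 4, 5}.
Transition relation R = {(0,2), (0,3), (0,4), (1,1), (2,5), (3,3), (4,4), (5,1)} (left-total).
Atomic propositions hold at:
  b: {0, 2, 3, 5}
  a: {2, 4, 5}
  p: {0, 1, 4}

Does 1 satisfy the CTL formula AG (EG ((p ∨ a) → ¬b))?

Yes

Sat(p ∨ a) = {0, 1, 2, 4, 5}
Sat(¬b) = {1, 4}
Sat((p ∨ a) → ¬b) = {1, 3, 4}
EG ((p ∨ a) → ¬b): greatest fixpoint, start Z0 = {1, 3, 4}, keep only states in Sat with some successor in Z. Already a fixed point.
Sat(EG ((p ∨ a) → ¬b)) = {1, 3, 4}
AG (EG ((p ∨ a) → ¬b)): greatest fixpoint, start Z0 = {1, 3, 4}, keep only states in Sat with every successor in Z. Already a fixed point.
Sat(AG (EG ((p ∨ a) → ¬b))) = {1, 3, 4}
1 ∈ Sat(AG (EG ((p ∨ a) → ¬b))) = {1, 3, 4}, so the formula holds at 1.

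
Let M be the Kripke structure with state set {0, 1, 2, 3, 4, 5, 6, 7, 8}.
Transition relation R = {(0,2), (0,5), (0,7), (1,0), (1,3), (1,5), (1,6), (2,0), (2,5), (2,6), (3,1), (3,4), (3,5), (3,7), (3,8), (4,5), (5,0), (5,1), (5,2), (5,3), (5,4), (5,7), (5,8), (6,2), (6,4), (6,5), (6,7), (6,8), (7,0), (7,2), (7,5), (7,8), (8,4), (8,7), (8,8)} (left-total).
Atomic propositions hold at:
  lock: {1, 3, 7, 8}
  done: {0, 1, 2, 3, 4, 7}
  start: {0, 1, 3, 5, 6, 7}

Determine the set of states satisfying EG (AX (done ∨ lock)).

{5, 8}

Sat(done ∨ lock) = {0, 1, 2, 3, 4, 7, 8}
Sat(AX (done ∨ lock)) = {s : every successor in {0, 1, 2, 3, 4, 7, 8}} = {5, 8}
EG (AX (done ∨ lock)): greatest fixpoint, start Z0 = {5, 8}, keep only states in Sat with some successor in Z. Already a fixed point.
Sat(EG (AX (done ∨ lock))) = {5, 8}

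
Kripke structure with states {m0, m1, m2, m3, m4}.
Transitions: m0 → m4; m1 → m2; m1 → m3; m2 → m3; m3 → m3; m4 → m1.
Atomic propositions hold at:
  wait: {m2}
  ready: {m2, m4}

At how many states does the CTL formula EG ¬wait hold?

4

Sat(¬wait) = {m0, m1, m3, m4}
EG ¬wait: greatest fixpoint, start Z0 = {m0, m1, m3, m4}, keep only states in Sat with some successor in Z. Already a fixed point.
Sat(EG ¬wait) = {m0, m1, m3, m4}
|Sat(EG ¬wait)| = |{m0, m1, m3, m4}| = 4.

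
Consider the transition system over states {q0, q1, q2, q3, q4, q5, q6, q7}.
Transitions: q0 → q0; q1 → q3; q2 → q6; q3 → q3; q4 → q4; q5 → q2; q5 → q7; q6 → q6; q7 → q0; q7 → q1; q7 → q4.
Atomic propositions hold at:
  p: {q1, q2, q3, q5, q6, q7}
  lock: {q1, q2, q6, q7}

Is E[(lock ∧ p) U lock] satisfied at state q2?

Sat(lock ∧ p) = {q1, q2, q6, q7}
E[(lock ∧ p) U lock]: least fixpoint, start Z0 = Sat(lock) = {q1, q2, q6, q7}, add states in Sat(lock ∧ p) with some successor in Z. Already a fixed point.
Sat(E[(lock ∧ p) U lock]) = {q1, q2, q6, q7}
q2 ∈ Sat(E[(lock ∧ p) U lock]) = {q1, q2, q6, q7}, so the formula holds at q2.

Yes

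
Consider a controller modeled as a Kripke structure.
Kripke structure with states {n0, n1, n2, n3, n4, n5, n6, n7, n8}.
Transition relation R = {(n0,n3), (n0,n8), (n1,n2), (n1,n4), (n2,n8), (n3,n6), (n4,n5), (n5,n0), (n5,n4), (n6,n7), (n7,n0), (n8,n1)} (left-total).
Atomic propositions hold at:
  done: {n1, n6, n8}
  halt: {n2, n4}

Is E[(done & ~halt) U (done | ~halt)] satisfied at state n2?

No

Sat(~halt) = {n0, n1, n3, n5, n6, n7, n8}
Sat(done & ~halt) = {n1, n6, n8}
Sat(done | ~halt) = {n0, n1, n3, n5, n6, n7, n8}
E[(done & ~halt) U (done | ~halt)]: least fixpoint, start Z0 = Sat((done | ~halt)) = {n0, n1, n3, n5, n6, n7, n8}, add states in Sat(done & ~halt) with some successor in Z. Already a fixed point.
Sat(E[(done & ~halt) U (done | ~halt)]) = {n0, n1, n3, n5, n6, n7, n8}
n2 ∉ Sat(E[(done & ~halt) U (done | ~halt)]) = {n0, n1, n3, n5, n6, n7, n8}, so the formula does not hold at n2.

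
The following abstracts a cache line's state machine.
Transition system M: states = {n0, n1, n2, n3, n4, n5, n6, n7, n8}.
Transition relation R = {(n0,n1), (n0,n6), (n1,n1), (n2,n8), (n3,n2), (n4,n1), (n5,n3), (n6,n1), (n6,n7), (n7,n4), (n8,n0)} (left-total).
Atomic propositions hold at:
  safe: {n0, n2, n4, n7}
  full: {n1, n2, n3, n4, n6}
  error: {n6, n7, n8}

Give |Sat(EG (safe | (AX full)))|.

Sat(AX full) = {s : every successor in {n1, n2, n3, n4, n6}} = {n0, n1, n3, n4, n5, n7}
Sat(safe | (AX full)) = {n0, n1, n2, n3, n4, n5, n7}
EG (safe | (AX full)): greatest fixpoint, start Z0 = {n0, n1, n2, n3, n4, n5, n7}, keep only states in Sat with some successor in Z. Z1 = {n0, n1, n3, n4, n5, n7}; Z2 = {n0, n1, n4, n5, n7}; Z3 = {n0, n1, n4, n7}; fixed.
Sat(EG (safe | (AX full))) = {n0, n1, n4, n7}
|Sat(EG (safe | (AX full)))| = |{n0, n1, n4, n7}| = 4.

4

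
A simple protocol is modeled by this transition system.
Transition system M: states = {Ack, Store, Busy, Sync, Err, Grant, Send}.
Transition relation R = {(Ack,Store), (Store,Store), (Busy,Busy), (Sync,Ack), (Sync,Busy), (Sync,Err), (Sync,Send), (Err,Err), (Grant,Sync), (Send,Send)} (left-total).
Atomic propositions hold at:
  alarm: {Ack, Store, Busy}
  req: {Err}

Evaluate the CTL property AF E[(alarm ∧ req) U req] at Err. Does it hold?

Yes

Sat(alarm ∧ req) = ∅
E[(alarm ∧ req) U req]: least fixpoint, start Z0 = Sat(req) = {Err}, add states in Sat(alarm ∧ req) with some successor in Z. Already a fixed point.
Sat(E[(alarm ∧ req) U req]) = {Err}
AF E[(alarm ∧ req) U req]: least fixpoint, start Z0 = {Err}, add states with every successor in Z. Already a fixed point.
Sat(AF E[(alarm ∧ req) U req]) = {Err}
Err ∈ Sat(AF E[(alarm ∧ req) U req]) = {Err}, so the formula holds at Err.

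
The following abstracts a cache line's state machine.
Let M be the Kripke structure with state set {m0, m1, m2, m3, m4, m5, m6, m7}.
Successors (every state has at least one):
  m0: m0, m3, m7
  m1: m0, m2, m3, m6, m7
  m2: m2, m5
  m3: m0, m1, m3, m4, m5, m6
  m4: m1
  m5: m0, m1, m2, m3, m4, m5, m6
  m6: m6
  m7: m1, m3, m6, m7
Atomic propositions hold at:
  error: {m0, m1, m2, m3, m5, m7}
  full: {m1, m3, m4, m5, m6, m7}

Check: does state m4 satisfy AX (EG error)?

Yes

EG error: greatest fixpoint, start Z0 = {m0, m1, m2, m3, m5, m7}, keep only states in Sat with some successor in Z. Already a fixed point.
Sat(EG error) = {m0, m1, m2, m3, m5, m7}
Sat(AX (EG error)) = {s : every successor in {m0, m1, m2, m3, m5, m7}} = {m0, m2, m4}
m4 ∈ Sat(AX (EG error)) = {m0, m2, m4}, so the formula holds at m4.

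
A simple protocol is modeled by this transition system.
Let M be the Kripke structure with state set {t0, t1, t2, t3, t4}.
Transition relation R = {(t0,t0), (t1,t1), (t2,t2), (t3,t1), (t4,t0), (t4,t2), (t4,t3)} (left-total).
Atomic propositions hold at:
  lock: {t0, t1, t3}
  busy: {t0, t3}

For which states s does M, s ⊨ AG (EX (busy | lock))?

{t0, t1, t3}

Sat(busy | lock) = {t0, t1, t3}
Sat(EX (busy | lock)) = {s : some successor in {t0, t1, t3}} = {t0, t1, t3, t4}
AG (EX (busy | lock)): greatest fixpoint, start Z0 = {t0, t1, t3, t4}, keep only states in Sat with every successor in Z. Z1 = {t0, t1, t3}; fixed.
Sat(AG (EX (busy | lock))) = {t0, t1, t3}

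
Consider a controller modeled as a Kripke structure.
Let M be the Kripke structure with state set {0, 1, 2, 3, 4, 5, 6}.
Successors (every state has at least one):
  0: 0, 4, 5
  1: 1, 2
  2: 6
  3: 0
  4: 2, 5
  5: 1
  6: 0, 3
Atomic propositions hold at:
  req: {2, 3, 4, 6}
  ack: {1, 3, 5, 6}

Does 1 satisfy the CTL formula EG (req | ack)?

Sat(req | ack) = {1, 2, 3, 4, 5, 6}
EG (req | ack): greatest fixpoint, start Z0 = {1, 2, 3, 4, 5, 6}, keep only states in Sat with some successor in Z. Z1 = {1, 2, 4, 5, 6}; Z2 = {1, 2, 4, 5}; Z3 = {1, 4, 5}; fixed.
Sat(EG (req | ack)) = {1, 4, 5}
1 ∈ Sat(EG (req | ack)) = {1, 4, 5}, so the formula holds at 1.

Yes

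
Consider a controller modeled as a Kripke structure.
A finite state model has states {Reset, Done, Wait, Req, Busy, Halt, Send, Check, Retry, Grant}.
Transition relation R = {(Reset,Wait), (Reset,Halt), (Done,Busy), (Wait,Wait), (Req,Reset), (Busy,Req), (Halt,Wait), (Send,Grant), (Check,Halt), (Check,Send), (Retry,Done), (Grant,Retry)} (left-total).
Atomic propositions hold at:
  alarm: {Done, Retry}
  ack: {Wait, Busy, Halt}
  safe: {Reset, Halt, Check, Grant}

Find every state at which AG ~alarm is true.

{Reset, Wait, Req, Busy, Halt}

Sat(~alarm) = {Reset, Wait, Req, Busy, Halt, Send, Check, Grant}
AG ~alarm: greatest fixpoint, start Z0 = {Reset, Wait, Req, Busy, Halt, Send, Check, Grant}, keep only states in Sat with every successor in Z. Z1 = {Reset, Wait, Req, Busy, Halt, Send, Check}; Z2 = {Reset, Wait, Req, Busy, Halt, Check}; Z3 = {Reset, Wait, Req, Busy, Halt}; fixed.
Sat(AG ~alarm) = {Reset, Wait, Req, Busy, Halt}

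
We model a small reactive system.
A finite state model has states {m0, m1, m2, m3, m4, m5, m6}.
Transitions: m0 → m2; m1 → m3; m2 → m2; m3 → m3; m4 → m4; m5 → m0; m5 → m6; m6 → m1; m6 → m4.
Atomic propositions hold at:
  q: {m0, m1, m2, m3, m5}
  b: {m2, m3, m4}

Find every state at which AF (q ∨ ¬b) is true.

Sat(¬b) = {m0, m1, m5, m6}
Sat(q ∨ ¬b) = {m0, m1, m2, m3, m5, m6}
AF (q ∨ ¬b): least fixpoint, start Z0 = {m0, m1, m2, m3, m5, m6}, add states with every successor in Z. Already a fixed point.
Sat(AF (q ∨ ¬b)) = {m0, m1, m2, m3, m5, m6}

{m0, m1, m2, m3, m5, m6}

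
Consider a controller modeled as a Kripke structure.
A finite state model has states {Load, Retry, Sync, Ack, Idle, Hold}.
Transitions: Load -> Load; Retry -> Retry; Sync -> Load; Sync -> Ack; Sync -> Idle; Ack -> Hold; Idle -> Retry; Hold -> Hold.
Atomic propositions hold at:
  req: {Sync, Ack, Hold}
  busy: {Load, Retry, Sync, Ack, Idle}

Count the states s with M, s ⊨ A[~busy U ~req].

3

Sat(~busy) = {Hold}
Sat(~req) = {Load, Retry, Idle}
A[~busy U ~req]: least fixpoint, start Z0 = Sat(~req) = {Load, Retry, Idle}, add states in Sat(~busy) with every successor in Z. Already a fixed point.
Sat(A[~busy U ~req]) = {Load, Retry, Idle}
|Sat(A[~busy U ~req])| = |{Load, Retry, Idle}| = 3.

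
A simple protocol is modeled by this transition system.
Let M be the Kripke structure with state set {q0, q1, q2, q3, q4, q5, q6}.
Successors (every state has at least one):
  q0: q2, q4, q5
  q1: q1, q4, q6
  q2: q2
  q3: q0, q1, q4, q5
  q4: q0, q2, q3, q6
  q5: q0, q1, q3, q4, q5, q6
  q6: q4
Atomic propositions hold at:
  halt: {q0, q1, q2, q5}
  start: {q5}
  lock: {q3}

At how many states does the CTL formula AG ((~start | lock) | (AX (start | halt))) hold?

Sat(~start) = {q0, q1, q2, q3, q4, q6}
Sat(~start | lock) = {q0, q1, q2, q3, q4, q6}
Sat(start | halt) = {q0, q1, q2, q5}
Sat(AX (start | halt)) = {s : every successor in {q0, q1, q2, q5}} = {q2}
Sat((~start | lock) | (AX (start | halt))) = {q0, q1, q2, q3, q4, q6}
AG ((~start | lock) | (AX (start | halt))): greatest fixpoint, start Z0 = {q0, q1, q2, q3, q4, q6}, keep only states in Sat with every successor in Z. Z1 = {q1, q2, q4, q6}; Z2 = {q1, q2, q6}; Z3 = {q2}; fixed.
Sat(AG ((~start | lock) | (AX (start | halt)))) = {q2}
|Sat(AG ((~start | lock) | (AX (start | halt))))| = |{q2}| = 1.

1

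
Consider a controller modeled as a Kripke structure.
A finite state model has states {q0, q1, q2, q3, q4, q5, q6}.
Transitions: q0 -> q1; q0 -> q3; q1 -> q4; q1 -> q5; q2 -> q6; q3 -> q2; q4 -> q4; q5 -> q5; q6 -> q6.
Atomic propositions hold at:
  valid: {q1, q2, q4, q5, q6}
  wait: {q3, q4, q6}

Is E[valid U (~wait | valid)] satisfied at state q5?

Sat(~wait) = {q0, q1, q2, q5}
Sat(~wait | valid) = {q0, q1, q2, q4, q5, q6}
E[valid U (~wait | valid)]: least fixpoint, start Z0 = Sat((~wait | valid)) = {q0, q1, q2, q4, q5, q6}, add states in Sat(valid) with some successor in Z. Already a fixed point.
Sat(E[valid U (~wait | valid)]) = {q0, q1, q2, q4, q5, q6}
q5 ∈ Sat(E[valid U (~wait | valid)]) = {q0, q1, q2, q4, q5, q6}, so the formula holds at q5.

Yes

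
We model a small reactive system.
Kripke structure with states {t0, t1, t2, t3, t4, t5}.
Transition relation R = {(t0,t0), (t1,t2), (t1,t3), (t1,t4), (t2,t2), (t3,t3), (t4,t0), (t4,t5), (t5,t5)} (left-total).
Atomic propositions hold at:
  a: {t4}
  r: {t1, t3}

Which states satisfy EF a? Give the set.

{t1, t4}

EF a: least fixpoint, start Z0 = {t4}, add states with some successor in Z. Z1 = {t1, t4}; fixed.
Sat(EF a) = {t1, t4}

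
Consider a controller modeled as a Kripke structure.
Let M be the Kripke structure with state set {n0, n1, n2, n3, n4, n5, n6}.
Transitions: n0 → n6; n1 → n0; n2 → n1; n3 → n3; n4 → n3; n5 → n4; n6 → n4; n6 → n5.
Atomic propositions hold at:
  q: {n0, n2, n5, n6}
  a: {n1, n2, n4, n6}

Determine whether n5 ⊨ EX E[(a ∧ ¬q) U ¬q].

Yes

Sat(¬q) = {n1, n3, n4}
Sat(a ∧ ¬q) = {n1, n4}
E[(a ∧ ¬q) U ¬q]: least fixpoint, start Z0 = Sat(¬q) = {n1, n3, n4}, add states in Sat(a ∧ ¬q) with some successor in Z. Already a fixed point.
Sat(E[(a ∧ ¬q) U ¬q]) = {n1, n3, n4}
Sat(EX E[(a ∧ ¬q) U ¬q]) = {s : some successor in {n1, n3, n4}} = {n2, n3, n4, n5, n6}
n5 ∈ Sat(EX E[(a ∧ ¬q) U ¬q]) = {n2, n3, n4, n5, n6}, so the formula holds at n5.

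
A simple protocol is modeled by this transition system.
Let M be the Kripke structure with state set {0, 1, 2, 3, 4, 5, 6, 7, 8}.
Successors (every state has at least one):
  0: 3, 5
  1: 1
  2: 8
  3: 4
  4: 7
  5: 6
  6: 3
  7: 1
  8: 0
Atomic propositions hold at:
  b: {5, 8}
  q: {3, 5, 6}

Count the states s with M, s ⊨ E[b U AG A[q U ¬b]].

Sat(¬b) = {0, 1, 2, 3, 4, 6, 7}
A[q U ¬b]: least fixpoint, start Z0 = Sat(¬b) = {0, 1, 2, 3, 4, 6, 7}, add states in Sat(q) with every successor in Z. Z1 = {0, 1, 2, 3, 4, 5, 6, 7}; fixed.
Sat(A[q U ¬b]) = {0, 1, 2, 3, 4, 5, 6, 7}
AG A[q U ¬b]: greatest fixpoint, start Z0 = {0, 1, 2, 3, 4, 5, 6, 7}, keep only states in Sat with every successor in Z. Z1 = {0, 1, 3, 4, 5, 6, 7}; fixed.
Sat(AG A[q U ¬b]) = {0, 1, 3, 4, 5, 6, 7}
E[b U AG A[q U ¬b]]: least fixpoint, start Z0 = Sat(AG A[q U ¬b]) = {0, 1, 3, 4, 5, 6, 7}, add states in Sat(b) with some successor in Z. Z1 = {0, 1, 3, 4, 5, 6, 7, 8}; fixed.
Sat(E[b U AG A[q U ¬b]]) = {0, 1, 3, 4, 5, 6, 7, 8}
|Sat(E[b U AG A[q U ¬b]])| = |{0, 1, 3, 4, 5, 6, 7, 8}| = 8.

8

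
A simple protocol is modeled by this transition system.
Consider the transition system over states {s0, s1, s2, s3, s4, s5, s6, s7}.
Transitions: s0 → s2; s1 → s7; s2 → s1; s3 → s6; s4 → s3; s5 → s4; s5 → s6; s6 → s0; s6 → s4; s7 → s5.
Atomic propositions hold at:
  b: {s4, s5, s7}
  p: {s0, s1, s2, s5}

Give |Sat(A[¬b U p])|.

4

Sat(¬b) = {s0, s1, s2, s3, s6}
A[¬b U p]: least fixpoint, start Z0 = Sat(p) = {s0, s1, s2, s5}, add states in Sat(¬b) with every successor in Z. Already a fixed point.
Sat(A[¬b U p]) = {s0, s1, s2, s5}
|Sat(A[¬b U p])| = |{s0, s1, s2, s5}| = 4.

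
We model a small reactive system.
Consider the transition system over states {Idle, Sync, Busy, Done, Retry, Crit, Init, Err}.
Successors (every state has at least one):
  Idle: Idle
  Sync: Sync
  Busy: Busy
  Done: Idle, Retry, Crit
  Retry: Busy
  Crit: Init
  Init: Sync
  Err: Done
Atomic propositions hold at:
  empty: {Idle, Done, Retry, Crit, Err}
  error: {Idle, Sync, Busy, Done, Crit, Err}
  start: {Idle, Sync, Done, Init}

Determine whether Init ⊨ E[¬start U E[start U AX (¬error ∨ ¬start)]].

Sat(¬start) = {Busy, Retry, Crit, Err}
Sat(¬error) = {Retry, Init}
Sat(¬error ∨ ¬start) = {Busy, Retry, Crit, Init, Err}
Sat(AX (¬error ∨ ¬start)) = {s : every successor in {Busy, Retry, Crit, Init, Err}} = {Busy, Retry, Crit}
E[start U AX (¬error ∨ ¬start)]: least fixpoint, start Z0 = Sat(AX (¬error ∨ ¬start)) = {Busy, Retry, Crit}, add states in Sat(start) with some successor in Z. Z1 = {Busy, Done, Retry, Crit}; fixed.
Sat(E[start U AX (¬error ∨ ¬start)]) = {Busy, Done, Retry, Crit}
E[¬start U E[start U AX (¬error ∨ ¬start)]]: least fixpoint, start Z0 = Sat(E[start U AX (¬error ∨ ¬start)]) = {Busy, Done, Retry, Crit}, add states in Sat(¬start) with some successor in Z. Z1 = {Busy, Done, Retry, Crit, Err}; fixed.
Sat(E[¬start U E[start U AX (¬error ∨ ¬start)]]) = {Busy, Done, Retry, Crit, Err}
Init ∉ Sat(E[¬start U E[start U AX (¬error ∨ ¬start)]]) = {Busy, Done, Retry, Crit, Err}, so the formula does not hold at Init.

No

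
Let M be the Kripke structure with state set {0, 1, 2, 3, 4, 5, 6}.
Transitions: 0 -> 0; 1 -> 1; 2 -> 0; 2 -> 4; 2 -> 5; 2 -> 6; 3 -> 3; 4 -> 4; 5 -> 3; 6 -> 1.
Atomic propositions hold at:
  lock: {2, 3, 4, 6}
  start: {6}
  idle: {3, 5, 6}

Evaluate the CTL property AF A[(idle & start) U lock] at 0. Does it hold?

Sat(idle & start) = {6}
A[(idle & start) U lock]: least fixpoint, start Z0 = Sat(lock) = {2, 3, 4, 6}, add states in Sat(idle & start) with every successor in Z. Already a fixed point.
Sat(A[(idle & start) U lock]) = {2, 3, 4, 6}
AF A[(idle & start) U lock]: least fixpoint, start Z0 = {2, 3, 4, 6}, add states with every successor in Z. Z1 = {2, 3, 4, 5, 6}; fixed.
Sat(AF A[(idle & start) U lock]) = {2, 3, 4, 5, 6}
0 ∉ Sat(AF A[(idle & start) U lock]) = {2, 3, 4, 5, 6}, so the formula does not hold at 0.

No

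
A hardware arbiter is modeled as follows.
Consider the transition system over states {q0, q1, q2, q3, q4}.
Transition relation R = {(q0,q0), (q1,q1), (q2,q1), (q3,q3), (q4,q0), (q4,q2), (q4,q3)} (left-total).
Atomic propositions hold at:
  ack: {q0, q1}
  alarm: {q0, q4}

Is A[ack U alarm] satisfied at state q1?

No

A[ack U alarm]: least fixpoint, start Z0 = Sat(alarm) = {q0, q4}, add states in Sat(ack) with every successor in Z. Already a fixed point.
Sat(A[ack U alarm]) = {q0, q4}
q1 ∉ Sat(A[ack U alarm]) = {q0, q4}, so the formula does not hold at q1.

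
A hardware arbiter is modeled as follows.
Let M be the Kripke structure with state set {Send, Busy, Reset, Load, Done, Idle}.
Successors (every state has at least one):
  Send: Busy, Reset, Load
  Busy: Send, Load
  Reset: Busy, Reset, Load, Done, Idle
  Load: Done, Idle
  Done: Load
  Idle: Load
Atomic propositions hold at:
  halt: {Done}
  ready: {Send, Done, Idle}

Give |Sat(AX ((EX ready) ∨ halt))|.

Sat(EX ready) = {s : some successor in {Send, Done, Idle}} = {Busy, Reset, Load}
Sat((EX ready) ∨ halt) = {Busy, Reset, Load, Done}
Sat(AX ((EX ready) ∨ halt)) = {s : every successor in {Busy, Reset, Load, Done}} = {Send, Done, Idle}
|Sat(AX ((EX ready) ∨ halt))| = |{Send, Done, Idle}| = 3.

3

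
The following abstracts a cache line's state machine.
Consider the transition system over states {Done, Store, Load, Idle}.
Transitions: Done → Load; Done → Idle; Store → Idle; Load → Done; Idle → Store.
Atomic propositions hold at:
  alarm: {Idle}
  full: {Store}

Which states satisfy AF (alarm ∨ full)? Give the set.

{Store, Idle}

Sat(alarm ∨ full) = {Store, Idle}
AF (alarm ∨ full): least fixpoint, start Z0 = {Store, Idle}, add states with every successor in Z. Already a fixed point.
Sat(AF (alarm ∨ full)) = {Store, Idle}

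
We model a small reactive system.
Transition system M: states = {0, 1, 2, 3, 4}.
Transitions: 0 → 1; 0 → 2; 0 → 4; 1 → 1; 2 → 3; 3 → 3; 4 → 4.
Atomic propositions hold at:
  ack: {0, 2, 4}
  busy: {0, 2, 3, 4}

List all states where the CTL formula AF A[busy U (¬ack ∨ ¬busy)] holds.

Sat(¬ack) = {1, 3}
Sat(¬busy) = {1}
Sat(¬ack ∨ ¬busy) = {1, 3}
A[busy U (¬ack ∨ ¬busy)]: least fixpoint, start Z0 = Sat((¬ack ∨ ¬busy)) = {1, 3}, add states in Sat(busy) with every successor in Z. Z1 = {1, 2, 3}; fixed.
Sat(A[busy U (¬ack ∨ ¬busy)]) = {1, 2, 3}
AF A[busy U (¬ack ∨ ¬busy)]: least fixpoint, start Z0 = {1, 2, 3}, add states with every successor in Z. Already a fixed point.
Sat(AF A[busy U (¬ack ∨ ¬busy)]) = {1, 2, 3}

{1, 2, 3}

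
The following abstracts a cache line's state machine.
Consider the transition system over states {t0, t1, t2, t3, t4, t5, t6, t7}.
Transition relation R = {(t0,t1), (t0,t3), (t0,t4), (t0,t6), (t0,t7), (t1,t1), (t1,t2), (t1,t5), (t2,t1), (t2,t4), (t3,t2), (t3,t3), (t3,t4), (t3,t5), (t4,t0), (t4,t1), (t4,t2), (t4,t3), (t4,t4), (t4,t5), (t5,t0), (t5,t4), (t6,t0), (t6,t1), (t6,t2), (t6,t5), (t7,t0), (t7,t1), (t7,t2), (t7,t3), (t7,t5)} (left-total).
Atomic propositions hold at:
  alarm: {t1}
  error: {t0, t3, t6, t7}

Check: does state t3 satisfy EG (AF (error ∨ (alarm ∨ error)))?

Sat(alarm ∨ error) = {t0, t1, t3, t6, t7}
Sat(error ∨ (alarm ∨ error)) = {t0, t1, t3, t6, t7}
AF (error ∨ (alarm ∨ error)): least fixpoint, start Z0 = {t0, t1, t3, t6, t7}, add states with every successor in Z. Already a fixed point.
Sat(AF (error ∨ (alarm ∨ error))) = {t0, t1, t3, t6, t7}
EG (AF (error ∨ (alarm ∨ error))): greatest fixpoint, start Z0 = {t0, t1, t3, t6, t7}, keep only states in Sat with some successor in Z. Already a fixed point.
Sat(EG (AF (error ∨ (alarm ∨ error)))) = {t0, t1, t3, t6, t7}
t3 ∈ Sat(EG (AF (error ∨ (alarm ∨ error)))) = {t0, t1, t3, t6, t7}, so the formula holds at t3.

Yes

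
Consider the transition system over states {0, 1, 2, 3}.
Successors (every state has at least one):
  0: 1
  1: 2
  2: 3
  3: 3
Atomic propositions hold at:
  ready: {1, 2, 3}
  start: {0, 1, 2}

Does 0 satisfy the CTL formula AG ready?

AG ready: greatest fixpoint, start Z0 = {1, 2, 3}, keep only states in Sat with every successor in Z. Already a fixed point.
Sat(AG ready) = {1, 2, 3}
0 ∉ Sat(AG ready) = {1, 2, 3}, so the formula does not hold at 0.

No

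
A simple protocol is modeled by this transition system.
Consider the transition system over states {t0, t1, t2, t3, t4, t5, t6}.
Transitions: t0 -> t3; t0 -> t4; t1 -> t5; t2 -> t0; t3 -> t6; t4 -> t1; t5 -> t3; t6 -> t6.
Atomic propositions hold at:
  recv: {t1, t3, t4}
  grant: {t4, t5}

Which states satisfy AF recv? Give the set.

AF recv: least fixpoint, start Z0 = {t1, t3, t4}, add states with every successor in Z. Z1 = {t0, t1, t3, t4, t5}; Z2 = {t0, t1, t2, t3, t4, t5}; fixed.
Sat(AF recv) = {t0, t1, t2, t3, t4, t5}

{t0, t1, t2, t3, t4, t5}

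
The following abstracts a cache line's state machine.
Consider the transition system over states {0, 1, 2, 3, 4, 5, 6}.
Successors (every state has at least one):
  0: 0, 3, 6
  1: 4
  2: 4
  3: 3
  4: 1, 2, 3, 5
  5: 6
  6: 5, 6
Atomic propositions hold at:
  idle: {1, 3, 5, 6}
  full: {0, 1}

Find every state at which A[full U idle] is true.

A[full U idle]: least fixpoint, start Z0 = Sat(idle) = {1, 3, 5, 6}, add states in Sat(full) with every successor in Z. Already a fixed point.
Sat(A[full U idle]) = {1, 3, 5, 6}

{1, 3, 5, 6}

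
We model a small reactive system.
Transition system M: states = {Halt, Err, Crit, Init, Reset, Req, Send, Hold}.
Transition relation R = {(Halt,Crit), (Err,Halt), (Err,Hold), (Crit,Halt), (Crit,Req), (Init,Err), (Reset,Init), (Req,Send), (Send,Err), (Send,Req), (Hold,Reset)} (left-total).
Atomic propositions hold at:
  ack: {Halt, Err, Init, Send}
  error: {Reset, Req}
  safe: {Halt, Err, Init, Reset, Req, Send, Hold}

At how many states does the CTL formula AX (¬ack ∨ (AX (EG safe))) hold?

Sat(¬ack) = {Crit, Reset, Req, Hold}
EG safe: greatest fixpoint, start Z0 = {Halt, Err, Init, Reset, Req, Send, Hold}, keep only states in Sat with some successor in Z. Z1 = {Err, Init, Reset, Req, Send, Hold}; fixed.
Sat(EG safe) = {Err, Init, Reset, Req, Send, Hold}
Sat(AX (EG safe)) = {s : every successor in {Err, Init, Reset, Req, Send, Hold}} = {Init, Reset, Req, Send, Hold}
Sat(¬ack ∨ (AX (EG safe))) = {Crit, Init, Reset, Req, Send, Hold}
Sat(AX (¬ack ∨ (AX (EG safe)))) = {s : every successor in {Crit, Init, Reset, Req, Send, Hold}} = {Halt, Reset, Req, Hold}
|Sat(AX (¬ack ∨ (AX (EG safe))))| = |{Halt, Reset, Req, Hold}| = 4.

4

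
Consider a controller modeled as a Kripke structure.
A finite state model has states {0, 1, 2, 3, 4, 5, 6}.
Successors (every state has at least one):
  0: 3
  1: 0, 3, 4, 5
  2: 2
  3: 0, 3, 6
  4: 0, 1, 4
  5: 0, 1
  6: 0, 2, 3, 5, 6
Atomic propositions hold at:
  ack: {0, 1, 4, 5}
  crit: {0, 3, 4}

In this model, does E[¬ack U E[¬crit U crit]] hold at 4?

Sat(¬ack) = {2, 3, 6}
Sat(¬crit) = {1, 2, 5, 6}
E[¬crit U crit]: least fixpoint, start Z0 = Sat(crit) = {0, 3, 4}, add states in Sat(¬crit) with some successor in Z. Z1 = {0, 1, 3, 4, 5, 6}; fixed.
Sat(E[¬crit U crit]) = {0, 1, 3, 4, 5, 6}
E[¬ack U E[¬crit U crit]]: least fixpoint, start Z0 = Sat(E[¬crit U crit]) = {0, 1, 3, 4, 5, 6}, add states in Sat(¬ack) with some successor in Z. Already a fixed point.
Sat(E[¬ack U E[¬crit U crit]]) = {0, 1, 3, 4, 5, 6}
4 ∈ Sat(E[¬ack U E[¬crit U crit]]) = {0, 1, 3, 4, 5, 6}, so the formula holds at 4.

Yes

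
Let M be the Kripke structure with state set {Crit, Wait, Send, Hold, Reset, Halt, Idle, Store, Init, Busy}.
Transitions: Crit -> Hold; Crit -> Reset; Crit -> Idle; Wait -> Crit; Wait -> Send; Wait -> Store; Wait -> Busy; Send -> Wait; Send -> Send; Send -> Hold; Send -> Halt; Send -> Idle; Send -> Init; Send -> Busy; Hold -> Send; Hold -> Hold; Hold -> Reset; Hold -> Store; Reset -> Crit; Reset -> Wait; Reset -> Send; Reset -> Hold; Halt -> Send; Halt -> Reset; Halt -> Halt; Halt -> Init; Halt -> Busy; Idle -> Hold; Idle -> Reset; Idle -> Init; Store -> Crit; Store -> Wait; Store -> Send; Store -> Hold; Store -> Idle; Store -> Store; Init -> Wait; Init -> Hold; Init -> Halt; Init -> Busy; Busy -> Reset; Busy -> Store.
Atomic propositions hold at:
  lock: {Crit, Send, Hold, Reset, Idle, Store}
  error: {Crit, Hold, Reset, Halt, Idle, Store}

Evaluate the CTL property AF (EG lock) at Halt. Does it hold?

No

EG lock: greatest fixpoint, start Z0 = {Crit, Send, Hold, Reset, Idle, Store}, keep only states in Sat with some successor in Z. Already a fixed point.
Sat(EG lock) = {Crit, Send, Hold, Reset, Idle, Store}
AF (EG lock): least fixpoint, start Z0 = {Crit, Send, Hold, Reset, Idle, Store}, add states with every successor in Z. Z1 = {Crit, Send, Hold, Reset, Idle, Store, Busy}; Z2 = {Crit, Wait, Send, Hold, Reset, Idle, Store, Busy}; fixed.
Sat(AF (EG lock)) = {Crit, Wait, Send, Hold, Reset, Idle, Store, Busy}
Halt ∉ Sat(AF (EG lock)) = {Crit, Wait, Send, Hold, Reset, Idle, Store, Busy}, so the formula does not hold at Halt.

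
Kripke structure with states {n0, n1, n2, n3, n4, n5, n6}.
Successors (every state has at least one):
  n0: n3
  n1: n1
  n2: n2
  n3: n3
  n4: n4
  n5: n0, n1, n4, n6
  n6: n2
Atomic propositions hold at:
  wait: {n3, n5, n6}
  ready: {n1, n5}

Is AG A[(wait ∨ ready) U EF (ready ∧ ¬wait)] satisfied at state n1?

Sat(wait ∨ ready) = {n1, n3, n5, n6}
Sat(¬wait) = {n0, n1, n2, n4}
Sat(ready ∧ ¬wait) = {n1}
EF (ready ∧ ¬wait): least fixpoint, start Z0 = {n1}, add states with some successor in Z. Z1 = {n1, n5}; fixed.
Sat(EF (ready ∧ ¬wait)) = {n1, n5}
A[(wait ∨ ready) U EF (ready ∧ ¬wait)]: least fixpoint, start Z0 = Sat(EF (ready ∧ ¬wait)) = {n1, n5}, add states in Sat(wait ∨ ready) with every successor in Z. Already a fixed point.
Sat(A[(wait ∨ ready) U EF (ready ∧ ¬wait)]) = {n1, n5}
AG A[(wait ∨ ready) U EF (ready ∧ ¬wait)]: greatest fixpoint, start Z0 = {n1, n5}, keep only states in Sat with every successor in Z. Z1 = {n1}; fixed.
Sat(AG A[(wait ∨ ready) U EF (ready ∧ ¬wait)]) = {n1}
n1 ∈ Sat(AG A[(wait ∨ ready) U EF (ready ∧ ¬wait)]) = {n1}, so the formula holds at n1.

Yes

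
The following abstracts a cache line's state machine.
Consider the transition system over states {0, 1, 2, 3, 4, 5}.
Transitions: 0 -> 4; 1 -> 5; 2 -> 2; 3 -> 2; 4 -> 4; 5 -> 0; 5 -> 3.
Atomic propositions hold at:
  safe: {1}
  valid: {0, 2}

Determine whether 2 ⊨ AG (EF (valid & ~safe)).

Yes

Sat(~safe) = {0, 2, 3, 4, 5}
Sat(valid & ~safe) = {0, 2}
EF (valid & ~safe): least fixpoint, start Z0 = {0, 2}, add states with some successor in Z. Z1 = {0, 2, 3, 5}; Z2 = {0, 1, 2, 3, 5}; fixed.
Sat(EF (valid & ~safe)) = {0, 1, 2, 3, 5}
AG (EF (valid & ~safe)): greatest fixpoint, start Z0 = {0, 1, 2, 3, 5}, keep only states in Sat with every successor in Z. Z1 = {1, 2, 3, 5}; Z2 = {1, 2, 3}; Z3 = {2, 3}; fixed.
Sat(AG (EF (valid & ~safe))) = {2, 3}
2 ∈ Sat(AG (EF (valid & ~safe))) = {2, 3}, so the formula holds at 2.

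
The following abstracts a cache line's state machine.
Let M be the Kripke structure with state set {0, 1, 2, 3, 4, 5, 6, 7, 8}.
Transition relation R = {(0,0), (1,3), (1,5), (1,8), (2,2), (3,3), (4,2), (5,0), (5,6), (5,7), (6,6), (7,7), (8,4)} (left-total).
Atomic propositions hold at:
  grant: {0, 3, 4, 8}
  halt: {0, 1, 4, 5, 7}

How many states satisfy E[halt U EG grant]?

4

EG grant: greatest fixpoint, start Z0 = {0, 3, 4, 8}, keep only states in Sat with some successor in Z. Z1 = {0, 3, 8}; Z2 = {0, 3}; fixed.
Sat(EG grant) = {0, 3}
E[halt U EG grant]: least fixpoint, start Z0 = Sat(EG grant) = {0, 3}, add states in Sat(halt) with some successor in Z. Z1 = {0, 1, 3, 5}; fixed.
Sat(E[halt U EG grant]) = {0, 1, 3, 5}
|Sat(E[halt U EG grant])| = |{0, 1, 3, 5}| = 4.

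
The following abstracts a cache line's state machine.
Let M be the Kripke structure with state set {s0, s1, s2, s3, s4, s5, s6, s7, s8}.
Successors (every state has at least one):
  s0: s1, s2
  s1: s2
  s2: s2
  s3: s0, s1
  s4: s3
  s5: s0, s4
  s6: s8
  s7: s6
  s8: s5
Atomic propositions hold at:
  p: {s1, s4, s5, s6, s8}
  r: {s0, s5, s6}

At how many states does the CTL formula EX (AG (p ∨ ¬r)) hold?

Sat(¬r) = {s1, s2, s3, s4, s7, s8}
Sat(p ∨ ¬r) = {s1, s2, s3, s4, s5, s6, s7, s8}
AG (p ∨ ¬r): greatest fixpoint, start Z0 = {s1, s2, s3, s4, s5, s6, s7, s8}, keep only states in Sat with every successor in Z. Z1 = {s1, s2, s4, s6, s7, s8}; Z2 = {s1, s2, s6, s7}; Z3 = {s1, s2, s7}; Z4 = {s1, s2}; fixed.
Sat(AG (p ∨ ¬r)) = {s1, s2}
Sat(EX (AG (p ∨ ¬r))) = {s : some successor in {s1, s2}} = {s0, s1, s2, s3}
|Sat(EX (AG (p ∨ ¬r)))| = |{s0, s1, s2, s3}| = 4.

4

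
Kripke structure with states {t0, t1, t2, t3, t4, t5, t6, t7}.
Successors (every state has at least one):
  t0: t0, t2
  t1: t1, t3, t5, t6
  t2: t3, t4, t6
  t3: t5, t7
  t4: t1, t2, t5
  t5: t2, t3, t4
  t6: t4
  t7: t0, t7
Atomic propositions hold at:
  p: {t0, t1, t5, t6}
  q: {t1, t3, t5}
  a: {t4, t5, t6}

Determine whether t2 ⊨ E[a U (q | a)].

Sat(q | a) = {t1, t3, t4, t5, t6}
E[a U (q | a)]: least fixpoint, start Z0 = Sat((q | a)) = {t1, t3, t4, t5, t6}, add states in Sat(a) with some successor in Z. Already a fixed point.
Sat(E[a U (q | a)]) = {t1, t3, t4, t5, t6}
t2 ∉ Sat(E[a U (q | a)]) = {t1, t3, t4, t5, t6}, so the formula does not hold at t2.

No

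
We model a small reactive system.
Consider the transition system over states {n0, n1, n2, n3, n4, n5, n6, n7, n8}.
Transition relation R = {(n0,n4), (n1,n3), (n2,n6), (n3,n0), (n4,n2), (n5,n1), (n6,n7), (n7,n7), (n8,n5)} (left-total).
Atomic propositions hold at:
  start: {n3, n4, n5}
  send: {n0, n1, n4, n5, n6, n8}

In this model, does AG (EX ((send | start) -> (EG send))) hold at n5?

Sat(send | start) = {n0, n1, n3, n4, n5, n6, n8}
EG send: greatest fixpoint, start Z0 = {n0, n1, n4, n5, n6, n8}, keep only states in Sat with some successor in Z. Z1 = {n0, n5, n8}; Z2 = {n8}; Z3 = ∅; fixed.
Sat(EG send) = ∅
Sat((send | start) -> (EG send)) = {n2, n7}
Sat(EX ((send | start) -> (EG send))) = {s : some successor in {n2, n7}} = {n4, n6, n7}
AG (EX ((send | start) -> (EG send))): greatest fixpoint, start Z0 = {n4, n6, n7}, keep only states in Sat with every successor in Z. Z1 = {n6, n7}; fixed.
Sat(AG (EX ((send | start) -> (EG send)))) = {n6, n7}
n5 ∉ Sat(AG (EX ((send | start) -> (EG send)))) = {n6, n7}, so the formula does not hold at n5.

No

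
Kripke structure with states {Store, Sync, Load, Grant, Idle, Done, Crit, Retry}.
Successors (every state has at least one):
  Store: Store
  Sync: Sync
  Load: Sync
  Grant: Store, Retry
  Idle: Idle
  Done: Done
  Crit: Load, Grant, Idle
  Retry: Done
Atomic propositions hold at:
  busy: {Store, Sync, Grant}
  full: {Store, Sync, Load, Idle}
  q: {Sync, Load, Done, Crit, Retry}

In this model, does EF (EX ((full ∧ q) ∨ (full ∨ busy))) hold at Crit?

Sat(full ∧ q) = {Sync, Load}
Sat(full ∨ busy) = {Store, Sync, Load, Grant, Idle}
Sat((full ∧ q) ∨ (full ∨ busy)) = {Store, Sync, Load, Grant, Idle}
Sat(EX ((full ∧ q) ∨ (full ∨ busy))) = {s : some successor in {Store, Sync, Load, Grant, Idle}} = {Store, Sync, Load, Grant, Idle, Crit}
EF (EX ((full ∧ q) ∨ (full ∨ busy))): least fixpoint, start Z0 = {Store, Sync, Load, Grant, Idle, Crit}, add states with some successor in Z. Already a fixed point.
Sat(EF (EX ((full ∧ q) ∨ (full ∨ busy)))) = {Store, Sync, Load, Grant, Idle, Crit}
Crit ∈ Sat(EF (EX ((full ∧ q) ∨ (full ∨ busy)))) = {Store, Sync, Load, Grant, Idle, Crit}, so the formula holds at Crit.

Yes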